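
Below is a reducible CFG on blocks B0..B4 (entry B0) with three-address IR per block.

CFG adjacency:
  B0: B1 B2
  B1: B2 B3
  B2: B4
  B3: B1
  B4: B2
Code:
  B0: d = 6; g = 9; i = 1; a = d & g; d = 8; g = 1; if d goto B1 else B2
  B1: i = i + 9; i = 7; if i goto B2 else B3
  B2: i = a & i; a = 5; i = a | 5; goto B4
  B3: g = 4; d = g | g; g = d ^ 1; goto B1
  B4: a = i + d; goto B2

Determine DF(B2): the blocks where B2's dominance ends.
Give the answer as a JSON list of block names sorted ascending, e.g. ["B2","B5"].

idom tree: B1←B0 B2←B0 B3←B1 B4←B2
Join-block Dom:
  B1: preds {B0,B3}: {B0} ∩ {B0,B1,B3} = {B0}; idom=B0
  B2: preds {B0,B1,B4}: {B0} ∩ {B0,B1} ∩ {B0,B2,B4} = {B0}; idom=B0

DF walk-up:
  join B1 pred B0: · stop@B0
  join B1 pred B3: B3→B1 stop@B0
  join B2 pred B0: · stop@B0
  join B2 pred B1: B1 stop@B0
  join B2 pred B4: B4→B2 stop@B0
  B0 → ∅
  B1 → {B1,B2}
  B2 → {B2}
  B3 → {B1}
  B4 → {B2}

DF(B2) = ["B2"]

Answer: ["B2"]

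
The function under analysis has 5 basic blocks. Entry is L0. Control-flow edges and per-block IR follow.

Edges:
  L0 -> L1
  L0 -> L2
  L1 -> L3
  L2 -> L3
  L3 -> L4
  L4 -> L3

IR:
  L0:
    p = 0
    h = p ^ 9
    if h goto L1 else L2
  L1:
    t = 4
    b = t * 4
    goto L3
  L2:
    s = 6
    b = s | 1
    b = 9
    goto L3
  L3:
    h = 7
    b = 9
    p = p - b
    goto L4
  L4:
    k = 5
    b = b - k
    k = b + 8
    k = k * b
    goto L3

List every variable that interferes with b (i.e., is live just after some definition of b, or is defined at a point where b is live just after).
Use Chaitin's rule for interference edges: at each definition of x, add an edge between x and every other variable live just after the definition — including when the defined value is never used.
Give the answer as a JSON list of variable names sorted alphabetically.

Answer: ["k", "p"]

Analysis:
Per-block:
  L0: def={h,p} ue=∅
  L1: def={b,t} ue=∅
  L2: def={b,s} ue=∅
  L3: def={b,h,p} ue={p}
  L4: def={b,k} ue={b}

Backward fixpoint:
  L0 li=∅ lo={p}
  L1 li={p} lo={p}
  L2 li={p} lo={p}
  L3 li={p} lo={b,p}
  L4 li={b,p} lo={p}

Interference:
  b: {k,p}
  h: {p}
  k: {b,p}
  p: {b,h,k,s,t}
  s: {p}
  t: {p}

N(b) = ["k", "p"]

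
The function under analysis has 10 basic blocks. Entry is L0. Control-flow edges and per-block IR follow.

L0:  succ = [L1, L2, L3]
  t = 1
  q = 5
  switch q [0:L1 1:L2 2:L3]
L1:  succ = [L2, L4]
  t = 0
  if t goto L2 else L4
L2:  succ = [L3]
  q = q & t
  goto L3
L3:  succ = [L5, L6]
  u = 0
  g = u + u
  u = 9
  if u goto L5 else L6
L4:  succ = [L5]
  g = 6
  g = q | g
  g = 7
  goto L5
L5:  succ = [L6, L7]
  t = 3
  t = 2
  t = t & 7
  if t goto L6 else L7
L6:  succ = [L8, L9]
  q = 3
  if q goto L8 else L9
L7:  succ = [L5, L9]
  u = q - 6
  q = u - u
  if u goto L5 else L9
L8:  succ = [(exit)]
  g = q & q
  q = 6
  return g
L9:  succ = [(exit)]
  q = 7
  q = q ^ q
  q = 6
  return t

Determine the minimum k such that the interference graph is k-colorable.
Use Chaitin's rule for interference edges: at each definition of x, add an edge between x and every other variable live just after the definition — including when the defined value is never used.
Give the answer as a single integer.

Answer: 3

Working:
Per-block:
  L0 def {q,t} use ∅
  L1 def {t} use ∅
  L2 def {q} use {q,t}
  L3 def {g,u} use ∅
  L4 def {g} use {q}
  L5 def {t} use ∅
  L6 def {q} use ∅
  L7 def {q,u} use {q}
  L8 def {g,q} use {q}
  L9 def {q} use {t}

Live sets:
  L0: in=∅ out={q,t}
  L1: in={q} out={q,t}
  L2: in={q,t} out={q,t}
  L3: in={q,t} out={q,t}
  L4: in={q} out={q}
  L5: in={q} out={q,t}
  L6: in={t} out={q,t}
  L7: in={q,t} out={q,t}
  L8: in={q} out=∅
  L9: in={t} out=∅

Interference:
  g — {q,t}
  q — {g,t,u}
  t — {g,q,u}
  u — {q,t}

Colouring:
  lower bound: {g,q,t} mutually conflict ⇒ χ ≥ 3
  assign g→R2 q→R0 t→R1 u→R2 — no edge inside a register ⇒ χ ≤ 3
  χ = 3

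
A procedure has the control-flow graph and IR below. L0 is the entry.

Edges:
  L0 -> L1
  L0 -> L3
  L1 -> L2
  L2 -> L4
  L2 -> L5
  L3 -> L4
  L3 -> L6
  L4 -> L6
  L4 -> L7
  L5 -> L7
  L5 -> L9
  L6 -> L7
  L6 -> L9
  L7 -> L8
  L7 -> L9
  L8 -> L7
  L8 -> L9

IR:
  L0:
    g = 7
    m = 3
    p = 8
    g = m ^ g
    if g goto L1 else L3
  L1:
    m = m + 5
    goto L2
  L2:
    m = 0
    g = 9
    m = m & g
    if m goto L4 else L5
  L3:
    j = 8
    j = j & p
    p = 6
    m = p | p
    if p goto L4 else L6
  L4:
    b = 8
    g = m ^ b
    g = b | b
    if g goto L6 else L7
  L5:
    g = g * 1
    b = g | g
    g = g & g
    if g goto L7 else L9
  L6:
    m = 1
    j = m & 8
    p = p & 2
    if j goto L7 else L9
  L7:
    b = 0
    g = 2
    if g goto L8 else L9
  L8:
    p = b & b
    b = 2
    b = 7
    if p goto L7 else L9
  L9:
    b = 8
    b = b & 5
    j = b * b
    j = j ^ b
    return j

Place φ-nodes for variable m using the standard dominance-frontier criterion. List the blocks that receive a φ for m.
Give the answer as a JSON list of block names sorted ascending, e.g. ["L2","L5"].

idom tree: L1←L0 L2←L1 L3←L0 L4←L0 L5←L2 L6←L0 L7←L0 L8←L7 L9←L0
Dom at joins:
  L4: preds {L2,L3}: {L0,L1,L2} ∩ {L0,L3} = {L0}; idom=L0
  L6: preds {L3,L4}: {L0,L3} ∩ {L0,L4} = {L0}; idom=L0
  L7: preds {L4,L5,L6,L8}: {L0,L4} ∩ {L0,L1,L2,L5} ∩ {L0,L6} ∩ {L0,L7,L8} = {L0}; idom=L0
  L9: preds {L5,L6,L7,L8}: {L0,L1,L2,L5} ∩ {L0,L6} ∩ {L0,L7} ∩ {L0,L7,L8} = {L0}; idom=L0

Frontier:
  join L4 pred L2: L2→L1 stop@L0
  join L4 pred L3: L3 stop@L0
  join L6 pred L3: L3 stop@L0
  join L6 pred L4: L4 stop@L0
  join L7 pred L4: L4 stop@L0
  join L7 pred L5: L5→L2→L1 stop@L0
  join L7 pred L6: L6 stop@L0
  join L7 pred L8: L8→L7 stop@L0
  join L9 pred L5: L5→L2→L1 stop@L0
  join L9 pred L6: L6 stop@L0
  join L9 pred L7: L7 stop@L0
  join L9 pred L8: L8→L7 stop@L0
  DF(L0)=∅
  DF(L1)={L4,L7,L9}
  DF(L2)={L4,L7,L9}
  DF(L3)={L4,L6}
  DF(L4)={L6,L7}
  DF(L5)={L7,L9}
  DF(L6)={L7,L9}
  DF(L7)={L7,L9}
  DF(L8)={L7,L9}
  DF(L9)=∅

φ for m: defs {L0,L1,L2,L3,L6}
  DF⁺ = {L4,L6,L7,L9}

Answer: ["L4", "L6", "L7", "L9"]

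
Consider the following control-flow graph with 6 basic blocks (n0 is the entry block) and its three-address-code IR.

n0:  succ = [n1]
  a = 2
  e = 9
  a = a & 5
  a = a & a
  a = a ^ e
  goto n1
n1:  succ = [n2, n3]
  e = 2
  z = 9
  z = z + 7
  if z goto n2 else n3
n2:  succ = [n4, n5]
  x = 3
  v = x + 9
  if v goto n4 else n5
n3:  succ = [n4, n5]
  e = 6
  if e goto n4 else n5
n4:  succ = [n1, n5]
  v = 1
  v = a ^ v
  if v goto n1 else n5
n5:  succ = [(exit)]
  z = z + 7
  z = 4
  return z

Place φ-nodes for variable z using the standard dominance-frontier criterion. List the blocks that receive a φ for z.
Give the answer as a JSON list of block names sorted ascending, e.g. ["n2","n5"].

Answer: ["n1"]

Derivation:
idom tree: n1←n0 n2←n1 n3←n1 n4←n1 n5←n1
Dom at joins:
  n1: preds {n0,n4}: {n0} ∩ {n0,n1,n4} = {n0}; idom=n0
  n4: preds {n2,n3}: {n0,n1,n2} ∩ {n0,n1,n3} = {n0,n1}; idom=n1
  n5: preds {n2,n3,n4}: {n0,n1,n2} ∩ {n0,n1,n3} ∩ {n0,n1,n4} = {n0,n1}; idom=n1

DF walk-up:
  n1←n0: walk · to n0
  n1←n4: walk n4→n1 to n0
  n4←n2: walk n2 to n1
  n4←n3: walk n3 to n1
  n5←n2: walk n2 to n1
  n5←n3: walk n3 to n1
  n5←n4: walk n4 to n1
  DF(n0)=∅
  DF(n1)={n1}
  DF(n2)={n4,n5}
  DF(n3)={n4,n5}
  DF(n4)={n1,n5}
  DF(n5)=∅

φ for z: defs {n1,n5}
  DF⁺ = {n1}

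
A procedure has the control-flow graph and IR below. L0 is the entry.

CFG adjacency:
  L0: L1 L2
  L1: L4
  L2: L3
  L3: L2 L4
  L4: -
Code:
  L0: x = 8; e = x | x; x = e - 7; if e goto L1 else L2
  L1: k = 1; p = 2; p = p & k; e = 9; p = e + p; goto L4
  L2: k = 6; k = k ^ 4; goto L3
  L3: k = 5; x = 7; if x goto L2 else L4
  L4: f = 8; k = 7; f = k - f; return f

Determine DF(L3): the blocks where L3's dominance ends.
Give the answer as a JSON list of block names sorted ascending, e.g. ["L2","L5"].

Answer: ["L2", "L4"]

Analysis:
idom tree: L1←L0 L2←L0 L3←L2 L4←L0
Dom∩ at merges:
  L2: preds {L0,L3}: {L0} ∩ {L0,L2,L3} = {L0}; idom=L0
  L4: preds {L1,L3}: {L0,L1} ∩ {L0,L2,L3} = {L0}; idom=L0

Frontier:
  L2←L0: walk · to L0
  L2←L3: walk L3→L2 to L0
  L4←L1: walk L1 to L0
  L4←L3: walk L3→L2 to L0
  DF(L0)=∅
  DF(L1)={L4}
  DF(L2)={L2,L4}
  DF(L3)={L2,L4}
  DF(L4)=∅

DF(L3) = ["L2", "L4"]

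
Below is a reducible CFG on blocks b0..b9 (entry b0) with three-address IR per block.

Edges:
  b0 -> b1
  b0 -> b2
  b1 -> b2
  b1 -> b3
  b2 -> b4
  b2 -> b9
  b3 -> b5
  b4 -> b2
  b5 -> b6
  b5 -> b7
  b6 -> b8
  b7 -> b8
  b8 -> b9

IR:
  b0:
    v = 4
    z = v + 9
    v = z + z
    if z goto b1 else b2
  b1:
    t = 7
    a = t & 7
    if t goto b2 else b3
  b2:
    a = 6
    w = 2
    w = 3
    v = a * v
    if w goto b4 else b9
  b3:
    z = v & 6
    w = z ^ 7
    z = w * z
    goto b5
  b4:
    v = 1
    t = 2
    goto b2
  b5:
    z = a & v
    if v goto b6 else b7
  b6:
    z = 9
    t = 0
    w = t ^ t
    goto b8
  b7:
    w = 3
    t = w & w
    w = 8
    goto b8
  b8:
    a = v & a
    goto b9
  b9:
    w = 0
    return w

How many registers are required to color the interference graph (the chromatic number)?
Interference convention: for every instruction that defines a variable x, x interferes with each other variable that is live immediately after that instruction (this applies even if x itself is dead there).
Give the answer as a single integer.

Per-block:
  b0: {v,z} / ∅
  b1: {a,t} / ∅
  b2: {a,v,w} / {v}
  b3: {w,z} / {v}
  b4: {t,v} / ∅
  b5: {z} / {a,v}
  b6: {t,w,z} / ∅
  b7: {t,w} / ∅
  b8: {a} / {a,v}
  b9: {w} / ∅

Backward fixpoint:
  live b0: ∅→{v}
  live b1: {v}→{a,v}
  live b2: {v}→∅
  live b3: {a,v}→{a,v}
  live b4: ∅→{v}
  live b5: {a,v}→{a,v}
  live b6: {a,v}→{a,v}
  live b7: {a,v}→{a,v}
  live b8: {a,v}→∅
  live b9: ∅→∅

Interfere edges:
  a — {t,v,w,z}
  t — {a,v}
  v — {a,t,w,z}
  w — {a,v,z}
  z — {a,v,w}

Registers:
  clique {a,v,w,z} ⇒ need ≥ 4
  4-colouring: R0={a}  R1={v}  R2={t,w}  R3={z}
  χ = 4

Answer: 4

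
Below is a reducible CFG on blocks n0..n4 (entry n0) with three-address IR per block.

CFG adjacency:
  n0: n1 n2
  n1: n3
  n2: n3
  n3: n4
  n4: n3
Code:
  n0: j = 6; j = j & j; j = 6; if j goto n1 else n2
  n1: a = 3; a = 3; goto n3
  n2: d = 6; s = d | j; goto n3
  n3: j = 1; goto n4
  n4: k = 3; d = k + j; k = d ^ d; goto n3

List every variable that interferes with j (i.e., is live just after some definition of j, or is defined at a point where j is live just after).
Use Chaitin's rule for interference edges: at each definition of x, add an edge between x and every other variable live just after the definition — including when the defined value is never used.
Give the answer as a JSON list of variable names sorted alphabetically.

Per-block:
  n0: def={j} ue=∅
  n1: def={a} ue=∅
  n2: def={d,s} ue={j}
  n3: def={j} ue=∅
  n4: def={d,k} ue={j}

Liveness:
  n0 li=∅ lo={j}
  n1 li=∅ lo=∅
  n2 li={j} lo=∅
  n3 li=∅ lo={j}
  n4 li={j} lo=∅

Conflict graph:
  a: ∅
  d: {j}
  j: {d,k}
  k: {j}
  s: ∅

N(j) = ["d", "k"]

Answer: ["d", "k"]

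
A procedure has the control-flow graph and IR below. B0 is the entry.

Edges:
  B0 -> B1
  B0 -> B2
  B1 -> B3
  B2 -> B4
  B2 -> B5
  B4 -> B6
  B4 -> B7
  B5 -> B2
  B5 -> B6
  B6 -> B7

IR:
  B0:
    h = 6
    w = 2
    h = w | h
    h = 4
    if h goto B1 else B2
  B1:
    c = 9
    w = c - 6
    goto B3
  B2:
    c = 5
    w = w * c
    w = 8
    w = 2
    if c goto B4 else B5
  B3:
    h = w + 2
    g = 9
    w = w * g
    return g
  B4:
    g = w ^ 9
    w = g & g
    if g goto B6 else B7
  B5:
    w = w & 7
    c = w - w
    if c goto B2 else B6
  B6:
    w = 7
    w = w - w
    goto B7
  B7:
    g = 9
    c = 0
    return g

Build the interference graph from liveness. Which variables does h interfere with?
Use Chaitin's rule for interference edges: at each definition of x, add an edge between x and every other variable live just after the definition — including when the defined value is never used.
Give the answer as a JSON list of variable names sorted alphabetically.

Answer: ["w"]

Working:
def/use:
  B0: def={h,w} ue=∅
  B1: def={c,w} ue=∅
  B2: def={c,w} ue={w}
  B3: def={g,h,w} ue={w}
  B4: def={g,w} ue={w}
  B5: def={c,w} ue={w}
  B6: def={w} ue=∅
  B7: def={c,g} ue=∅

Backward fixpoint:
  live B0: ∅→{w}
  live B1: ∅→{w}
  live B2: {w}→{w}
  live B3: {w}→∅
  live B4: {w}→∅
  live B5: {w}→{w}
  live B6: ∅→∅
  live B7: ∅→∅

Conflict graph:
  c↔{g,w}
  g↔{c,w}
  h↔{w}
  w↔{c,g,h}

N(h) = ["w"]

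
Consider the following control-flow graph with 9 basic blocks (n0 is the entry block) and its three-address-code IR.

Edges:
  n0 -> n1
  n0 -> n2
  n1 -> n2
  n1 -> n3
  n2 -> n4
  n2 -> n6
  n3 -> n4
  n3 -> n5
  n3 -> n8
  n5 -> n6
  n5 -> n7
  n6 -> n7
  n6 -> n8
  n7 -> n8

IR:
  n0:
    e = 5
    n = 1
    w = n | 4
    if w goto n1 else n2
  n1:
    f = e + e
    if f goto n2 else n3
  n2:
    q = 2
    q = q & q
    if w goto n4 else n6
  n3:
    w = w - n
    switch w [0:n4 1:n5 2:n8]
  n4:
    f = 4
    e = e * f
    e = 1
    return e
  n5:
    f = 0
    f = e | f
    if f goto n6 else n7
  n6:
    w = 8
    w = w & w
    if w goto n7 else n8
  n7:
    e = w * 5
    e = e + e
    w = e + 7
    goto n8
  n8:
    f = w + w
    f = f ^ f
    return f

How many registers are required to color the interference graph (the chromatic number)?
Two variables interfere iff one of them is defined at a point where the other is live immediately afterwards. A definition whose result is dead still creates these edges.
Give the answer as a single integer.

Per-block:
  n0: def={e,n,w} ue=∅
  n1: def={f} ue={e}
  n2: def={q} ue={w}
  n3: def={w} ue={n,w}
  n4: def={e,f} ue={e}
  n5: def={f} ue={e}
  n6: def={w} ue=∅
  n7: def={e,w} ue={w}
  n8: def={f} ue={w}

Live sets:
  n0 li=∅ lo={e,n,w}
  n1 li={e,n,w} lo={e,n,w}
  n2 li={e,w} lo={e}
  n3 li={e,n,w} lo={e,w}
  n4 li={e} lo=∅
  n5 li={e,w} lo={w}
  n6 li=∅ lo={w}
  n7 li={w} lo={w}
  n8 li={w} lo=∅

Conflict graph:
  e: {f,n,q,w}
  f: {e,n,w}
  n: {e,f,w}
  q: {e,w}
  w: {e,f,n,q}

Chromatic number:
  clique {e,f,n,w} ⇒ need ≥ 4
  4-colouring: c0={e}  c1={w}  c2={f,q}  c3={n}
  χ = 4

Answer: 4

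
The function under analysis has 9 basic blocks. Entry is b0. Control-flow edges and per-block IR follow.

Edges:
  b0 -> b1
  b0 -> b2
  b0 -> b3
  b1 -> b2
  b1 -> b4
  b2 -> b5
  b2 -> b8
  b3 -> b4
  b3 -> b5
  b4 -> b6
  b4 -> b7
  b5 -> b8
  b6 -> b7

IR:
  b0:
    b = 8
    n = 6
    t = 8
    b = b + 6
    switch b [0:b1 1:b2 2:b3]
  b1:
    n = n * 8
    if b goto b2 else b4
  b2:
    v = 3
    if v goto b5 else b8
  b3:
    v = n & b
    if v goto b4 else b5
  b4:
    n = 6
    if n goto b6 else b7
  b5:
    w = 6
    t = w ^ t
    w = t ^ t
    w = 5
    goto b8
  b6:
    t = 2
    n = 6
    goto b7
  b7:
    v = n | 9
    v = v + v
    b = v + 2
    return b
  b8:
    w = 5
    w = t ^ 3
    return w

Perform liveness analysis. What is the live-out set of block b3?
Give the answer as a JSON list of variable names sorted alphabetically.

Answer: ["t"]

Derivation:
Block summaries:
  b0: def={b,n,t} ue=∅
  b1: def={n} ue={b,n}
  b2: def={v} ue=∅
  b3: def={v} ue={b,n}
  b4: def={n} ue=∅
  b5: def={t,w} ue={t}
  b6: def={n,t} ue=∅
  b7: def={b,v} ue={n}
  b8: def={w} ue={t}

Live sets:
  b0: in=∅ out={b,n,t}
  b1: in={b,n,t} out={t}
  b2: in={t} out={t}
  b3: in={b,n,t} out={t}
  b4: in=∅ out={n}
  b5: in={t} out={t}
  b6: in=∅ out={n}
  b7: in={n} out=∅
  b8: in={t} out=∅

live-out(b3) = ["t"]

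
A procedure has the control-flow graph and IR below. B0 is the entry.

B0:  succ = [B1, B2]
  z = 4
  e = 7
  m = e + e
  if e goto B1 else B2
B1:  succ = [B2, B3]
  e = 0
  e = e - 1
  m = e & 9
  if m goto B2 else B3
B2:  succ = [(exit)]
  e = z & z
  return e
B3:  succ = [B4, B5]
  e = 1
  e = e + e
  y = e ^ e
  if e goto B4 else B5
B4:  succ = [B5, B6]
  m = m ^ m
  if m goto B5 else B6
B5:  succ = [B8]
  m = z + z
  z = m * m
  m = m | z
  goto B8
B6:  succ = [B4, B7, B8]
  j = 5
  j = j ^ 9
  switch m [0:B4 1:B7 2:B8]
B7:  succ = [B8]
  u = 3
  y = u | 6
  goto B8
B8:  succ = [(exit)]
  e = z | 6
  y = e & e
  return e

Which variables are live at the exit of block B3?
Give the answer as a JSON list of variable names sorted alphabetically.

Answer: ["m", "z"]

Working:
Block summaries:
  B0 def {e,m,z} use ∅
  B1 def {e,m} use ∅
  B2 def {e} use {z}
  B3 def {e,y} use ∅
  B4 def {m} use {m}
  B5 def {m,z} use {z}
  B6 def {j} use {m}
  B7 def {u,y} use ∅
  B8 def {e,y} use {z}

Live sets:
  B0: in=∅ out={z}
  B1: in={z} out={m,z}
  B2: in={z} out=∅
  B3: in={m,z} out={m,z}
  B4: in={m,z} out={m,z}
  B5: in={z} out={z}
  B6: in={m,z} out={m,z}
  B7: in={z} out={z}
  B8: in={z} out=∅

live-out(B3) = ["m", "z"]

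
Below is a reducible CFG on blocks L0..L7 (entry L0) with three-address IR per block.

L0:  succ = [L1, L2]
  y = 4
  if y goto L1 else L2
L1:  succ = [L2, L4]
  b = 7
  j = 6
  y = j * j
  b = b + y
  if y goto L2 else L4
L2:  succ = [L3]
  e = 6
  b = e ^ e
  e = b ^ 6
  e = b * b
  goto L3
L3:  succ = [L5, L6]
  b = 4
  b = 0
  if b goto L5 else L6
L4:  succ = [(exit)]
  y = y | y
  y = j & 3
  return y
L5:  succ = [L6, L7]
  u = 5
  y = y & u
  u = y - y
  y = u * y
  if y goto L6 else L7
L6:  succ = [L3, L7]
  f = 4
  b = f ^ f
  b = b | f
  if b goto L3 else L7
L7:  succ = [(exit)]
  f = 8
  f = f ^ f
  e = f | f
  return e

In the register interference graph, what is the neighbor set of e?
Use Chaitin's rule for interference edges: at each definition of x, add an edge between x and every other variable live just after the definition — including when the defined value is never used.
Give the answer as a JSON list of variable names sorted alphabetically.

Answer: ["b", "y"]

Analysis:
Per-block:
  L0: def={y} ue=∅
  L1: def={b,j,y} ue=∅
  L2: def={b,e} ue=∅
  L3: def={b} ue=∅
  L4: def={y} ue={j,y}
  L5: def={u,y} ue={y}
  L6: def={b,f} ue=∅
  L7: def={e,f} ue=∅

Liveness:
  L0: in=∅ out={y}
  L1: in=∅ out={j,y}
  L2: in={y} out={y}
  L3: in={y} out={y}
  L4: in={j,y} out=∅
  L5: in={y} out={y}
  L6: in={y} out={y}
  L7: in=∅ out=∅

Interference:
  b — {e,f,j,y}
  e — {b,y}
  f — {b,y}
  j — {b,y}
  u — {y}
  y — {b,e,f,j,u}

N(e) = ["b", "y"]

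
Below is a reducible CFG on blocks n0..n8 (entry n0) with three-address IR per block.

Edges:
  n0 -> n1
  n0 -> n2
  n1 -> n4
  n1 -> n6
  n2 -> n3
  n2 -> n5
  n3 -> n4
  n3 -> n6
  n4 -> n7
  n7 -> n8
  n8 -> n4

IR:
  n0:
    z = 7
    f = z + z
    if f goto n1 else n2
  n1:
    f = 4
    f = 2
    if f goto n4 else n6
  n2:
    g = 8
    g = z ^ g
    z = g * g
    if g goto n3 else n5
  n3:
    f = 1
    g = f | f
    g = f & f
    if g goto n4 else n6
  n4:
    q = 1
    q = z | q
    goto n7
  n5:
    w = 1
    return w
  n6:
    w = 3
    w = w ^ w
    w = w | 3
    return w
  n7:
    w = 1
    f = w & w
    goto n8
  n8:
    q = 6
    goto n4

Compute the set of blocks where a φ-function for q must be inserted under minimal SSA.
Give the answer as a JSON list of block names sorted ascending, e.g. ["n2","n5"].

idom tree: n1←n0 n2←n0 n3←n2 n4←n0 n5←n2 n6←n0 n7←n4 n8←n7
Join-block Dom:
  n4: preds {n1,n3,n8}: {n0,n1} ∩ {n0,n2,n3} ∩ {n0,n4,n7,n8} = {n0}; idom=n0
  n6: preds {n1,n3}: {n0,n1} ∩ {n0,n2,n3} = {n0}; idom=n0

Frontier:
  join n4 pred n1: n1 stop@n0
  join n4 pred n3: n3→n2 stop@n0
  join n4 pred n8: n8→n7→n4 stop@n0
  join n6 pred n1: n1 stop@n0
  join n6 pred n3: n3→n2 stop@n0
  n0: DF=∅
  n1: DF={n4,n6}
  n2: DF={n4,n6}
  n3: DF={n4,n6}
  n4: DF={n4}
  n5: DF=∅
  n6: DF=∅
  n7: DF={n4}
  n8: DF={n4}

φ for q: defs {n4,n8}
  DF⁺ = {n4}

Answer: ["n4"]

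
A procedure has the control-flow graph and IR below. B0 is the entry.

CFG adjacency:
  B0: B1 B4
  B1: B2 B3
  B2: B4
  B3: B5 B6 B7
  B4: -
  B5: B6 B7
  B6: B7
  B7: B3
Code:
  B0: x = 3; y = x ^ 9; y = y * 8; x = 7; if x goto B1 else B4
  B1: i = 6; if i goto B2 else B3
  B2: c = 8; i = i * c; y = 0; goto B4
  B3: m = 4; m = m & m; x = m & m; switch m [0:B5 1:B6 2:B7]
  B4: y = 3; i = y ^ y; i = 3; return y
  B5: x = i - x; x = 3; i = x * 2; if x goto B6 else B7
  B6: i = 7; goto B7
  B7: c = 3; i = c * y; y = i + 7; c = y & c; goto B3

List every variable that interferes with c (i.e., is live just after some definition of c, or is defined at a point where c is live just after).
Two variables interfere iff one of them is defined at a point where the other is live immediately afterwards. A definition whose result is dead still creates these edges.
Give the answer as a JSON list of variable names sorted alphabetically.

Block summaries:
  B0: def={x,y} ue=∅
  B1: def={i} ue=∅
  B2: def={c,i,y} ue={i}
  B3: def={m,x} ue=∅
  B4: def={i,y} ue=∅
  B5: def={i,x} ue={i,x}
  B6: def={i} ue=∅
  B7: def={c,i,y} ue={y}

Liveness:
  B0: in=∅ out={y}
  B1: in={y} out={i,y}
  B2: in={i} out=∅
  B3: in={i,y} out={i,x,y}
  B4: in=∅ out=∅
  B5: in={i,x,y} out={y}
  B6: in={y} out={y}
  B7: in={y} out={i,y}

Interference:
  c↔{i,y}
  i↔{c,m,x,y}
  m↔{i,x,y}
  x↔{i,m,y}
  y↔{c,i,m,x}

N(c) = ["i", "y"]

Answer: ["i", "y"]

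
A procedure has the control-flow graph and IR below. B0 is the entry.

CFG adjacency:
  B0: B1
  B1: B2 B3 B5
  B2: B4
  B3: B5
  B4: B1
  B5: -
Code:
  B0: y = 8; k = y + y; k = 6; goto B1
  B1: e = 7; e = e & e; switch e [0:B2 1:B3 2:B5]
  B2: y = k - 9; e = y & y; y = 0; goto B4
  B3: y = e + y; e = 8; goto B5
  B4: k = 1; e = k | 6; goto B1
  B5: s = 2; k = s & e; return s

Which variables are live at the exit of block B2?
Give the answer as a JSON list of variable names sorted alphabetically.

Answer: ["y"]

Derivation:
Block summaries:
  B0: def={k,y} ue=∅
  B1: def={e} ue=∅
  B2: def={e,y} ue={k}
  B3: def={e,y} ue={e,y}
  B4: def={e,k} ue=∅
  B5: def={k,s} ue={e}

Backward fixpoint:
  live B0: ∅→{k,y}
  live B1: {k,y}→{e,k,y}
  live B2: {k}→{y}
  live B3: {e,y}→{e}
  live B4: {y}→{k,y}
  live B5: {e}→∅

live-out(B2) = ["y"]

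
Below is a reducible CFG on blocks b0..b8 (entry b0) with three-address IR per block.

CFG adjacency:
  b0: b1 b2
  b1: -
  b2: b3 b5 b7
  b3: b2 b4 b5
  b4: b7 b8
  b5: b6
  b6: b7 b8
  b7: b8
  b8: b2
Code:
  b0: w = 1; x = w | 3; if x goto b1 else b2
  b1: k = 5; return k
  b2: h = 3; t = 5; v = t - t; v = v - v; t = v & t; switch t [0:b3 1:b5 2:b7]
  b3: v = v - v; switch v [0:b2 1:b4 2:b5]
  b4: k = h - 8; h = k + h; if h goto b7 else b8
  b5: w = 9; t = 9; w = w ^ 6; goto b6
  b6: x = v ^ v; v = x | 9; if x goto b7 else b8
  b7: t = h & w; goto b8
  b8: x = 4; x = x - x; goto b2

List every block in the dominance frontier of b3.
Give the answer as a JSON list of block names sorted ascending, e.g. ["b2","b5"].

idom tree: b1←b0 b2←b0 b3←b2 b4←b3 b5←b2 b6←b5 b7←b2 b8←b2
Join-block Dom:
  b2: preds {b0,b3,b8}: {b0} ∩ {b0,b2,b3} ∩ {b0,b2,b8} = {b0}; idom=b0
  b5: preds {b2,b3}: {b0,b2} ∩ {b0,b2,b3} = {b0,b2}; idom=b2
  b7: preds {b2,b4,b6}: {b0,b2} ∩ {b0,b2,b3,b4} ∩ {b0,b2,b5,b6} = {b0,b2}; idom=b2
  b8: preds {b4,b6,b7}: {b0,b2,b3,b4} ∩ {b0,b2,b5,b6} ∩ {b0,b2,b7} = {b0,b2}; idom=b2

DF derivation:
  b2←b0: walk · to b0
  b2←b3: walk b3→b2 to b0
  b2←b8: walk b8→b2 to b0
  b5←b2: walk · to b2
  b5←b3: walk b3 to b2
  b7←b2: walk · to b2
  b7←b4: walk b4→b3 to b2
  b7←b6: walk b6→b5 to b2
  b8←b4: walk b4→b3 to b2
  b8←b6: walk b6→b5 to b2
  b8←b7: walk b7 to b2
  DF(b0)=∅
  DF(b1)=∅
  DF(b2)={b2}
  DF(b3)={b2,b5,b7,b8}
  DF(b4)={b7,b8}
  DF(b5)={b7,b8}
  DF(b6)={b7,b8}
  DF(b7)={b8}
  DF(b8)={b2}

DF(b3) = ["b2", "b5", "b7", "b8"]

Answer: ["b2", "b5", "b7", "b8"]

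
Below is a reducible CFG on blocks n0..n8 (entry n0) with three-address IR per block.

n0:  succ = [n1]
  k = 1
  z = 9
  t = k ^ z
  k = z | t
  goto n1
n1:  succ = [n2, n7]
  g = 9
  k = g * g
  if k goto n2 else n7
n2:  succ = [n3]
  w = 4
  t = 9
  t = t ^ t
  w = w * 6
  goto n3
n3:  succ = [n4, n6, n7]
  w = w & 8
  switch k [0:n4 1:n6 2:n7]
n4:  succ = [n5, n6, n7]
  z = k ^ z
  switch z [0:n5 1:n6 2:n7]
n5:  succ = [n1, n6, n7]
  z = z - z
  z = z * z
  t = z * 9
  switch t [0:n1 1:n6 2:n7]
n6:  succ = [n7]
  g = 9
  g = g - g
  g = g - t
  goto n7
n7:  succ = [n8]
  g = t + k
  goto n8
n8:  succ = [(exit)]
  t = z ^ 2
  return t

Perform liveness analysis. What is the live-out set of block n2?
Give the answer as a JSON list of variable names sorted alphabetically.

Answer: ["k", "t", "w", "z"]

Working:
def/use:
  n0 def {k,t,z} use ∅
  n1 def {g,k} use ∅
  n2 def {t,w} use ∅
  n3 def {w} use {k,w}
  n4 def {z} use {k,z}
  n5 def {t,z} use {z}
  n6 def {g} use {t}
  n7 def {g} use {k,t}
  n8 def {t} use {z}

Liveness:
  n0 li=∅ lo={t,z}
  n1 li={t,z} lo={k,t,z}
  n2 li={k,z} lo={k,t,w,z}
  n3 li={k,t,w,z} lo={k,t,z}
  n4 li={k,t,z} lo={k,t,z}
  n5 li={k,z} lo={k,t,z}
  n6 li={k,t,z} lo={k,t,z}
  n7 li={k,t,z} lo={z}
  n8 li={z} lo=∅

live-out(n2) = ["k", "t", "w", "z"]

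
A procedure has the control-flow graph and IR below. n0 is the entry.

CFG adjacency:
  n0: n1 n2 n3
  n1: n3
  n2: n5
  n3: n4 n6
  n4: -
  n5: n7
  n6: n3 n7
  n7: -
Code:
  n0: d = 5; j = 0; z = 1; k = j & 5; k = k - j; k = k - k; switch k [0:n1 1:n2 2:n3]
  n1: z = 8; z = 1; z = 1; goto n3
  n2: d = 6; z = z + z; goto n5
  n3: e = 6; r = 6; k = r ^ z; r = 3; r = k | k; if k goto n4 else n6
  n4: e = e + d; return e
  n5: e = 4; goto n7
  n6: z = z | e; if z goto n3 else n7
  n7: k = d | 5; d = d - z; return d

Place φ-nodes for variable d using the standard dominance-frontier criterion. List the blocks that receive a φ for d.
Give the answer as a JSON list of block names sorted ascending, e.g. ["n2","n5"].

idom tree: n1←n0 n2←n0 n3←n0 n4←n3 n5←n2 n6←n3 n7←n0
Join-block Dom:
  n3: preds {n0,n1,n6}: {n0} ∩ {n0,n1} ∩ {n0,n3,n6} = {n0}; idom=n0
  n7: preds {n5,n6}: {n0,n2,n5} ∩ {n0,n3,n6} = {n0}; idom=n0

DF walk-up:
  join n3 pred n0: · stop@n0
  join n3 pred n1: n1 stop@n0
  join n3 pred n6: n6→n3 stop@n0
  join n7 pred n5: n5→n2 stop@n0
  join n7 pred n6: n6→n3 stop@n0
  n0: DF=∅
  n1: DF={n3}
  n2: DF={n7}
  n3: DF={n3,n7}
  n4: DF=∅
  n5: DF={n7}
  n6: DF={n3,n7}
  n7: DF=∅

φ for d: defs {n0,n2,n7}
  DF⁺ = {n7}

Answer: ["n7"]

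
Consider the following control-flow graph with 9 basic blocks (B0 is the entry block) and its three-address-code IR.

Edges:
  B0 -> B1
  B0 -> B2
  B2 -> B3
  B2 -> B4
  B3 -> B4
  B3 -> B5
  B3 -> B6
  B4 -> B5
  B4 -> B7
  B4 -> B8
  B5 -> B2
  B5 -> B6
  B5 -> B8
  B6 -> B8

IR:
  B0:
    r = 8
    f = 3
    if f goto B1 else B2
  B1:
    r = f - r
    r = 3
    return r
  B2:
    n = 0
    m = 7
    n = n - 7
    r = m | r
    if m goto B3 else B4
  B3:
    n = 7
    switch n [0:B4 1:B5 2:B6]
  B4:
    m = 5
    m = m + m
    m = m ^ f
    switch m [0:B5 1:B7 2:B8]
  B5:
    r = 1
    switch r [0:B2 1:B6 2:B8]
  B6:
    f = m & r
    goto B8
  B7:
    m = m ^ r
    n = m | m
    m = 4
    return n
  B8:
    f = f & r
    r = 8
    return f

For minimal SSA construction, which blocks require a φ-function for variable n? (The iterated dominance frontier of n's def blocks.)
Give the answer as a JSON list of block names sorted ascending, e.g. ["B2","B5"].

Answer: ["B2", "B4", "B5", "B6", "B8"]

Analysis:
idom tree: B1←B0 B2←B0 B3←B2 B4←B2 B5←B2 B6←B2 B7←B4 B8←B2
Dom∩ at merges:
  B2: preds {B0,B5}: {B0} ∩ {B0,B2,B5} = {B0}; idom=B0
  B4: preds {B2,B3}: {B0,B2} ∩ {B0,B2,B3} = {B0,B2}; idom=B2
  B5: preds {B3,B4}: {B0,B2,B3} ∩ {B0,B2,B4} = {B0,B2}; idom=B2
  B6: preds {B3,B5}: {B0,B2,B3} ∩ {B0,B2,B5} = {B0,B2}; idom=B2
  B8: preds {B4,B5,B6}: {B0,B2,B4} ∩ {B0,B2,B5} ∩ {B0,B2,B6} = {B0,B2}; idom=B2

DF walk-up:
  join B2 pred B0: · stop@B0
  join B2 pred B5: B5→B2 stop@B0
  join B4 pred B2: · stop@B2
  join B4 pred B3: B3 stop@B2
  join B5 pred B3: B3 stop@B2
  join B5 pred B4: B4 stop@B2
  join B6 pred B3: B3 stop@B2
  join B6 pred B5: B5 stop@B2
  join B8 pred B4: B4 stop@B2
  join B8 pred B5: B5 stop@B2
  join B8 pred B6: B6 stop@B2
  B0: DF=∅
  B1: DF=∅
  B2: DF={B2}
  B3: DF={B4,B5,B6}
  B4: DF={B5,B8}
  B5: DF={B2,B6,B8}
  B6: DF={B8}
  B7: DF=∅
  B8: DF=∅

φ for n: defs {B2,B3,B7}
  DF⁺ = {B2,B4,B5,B6,B8}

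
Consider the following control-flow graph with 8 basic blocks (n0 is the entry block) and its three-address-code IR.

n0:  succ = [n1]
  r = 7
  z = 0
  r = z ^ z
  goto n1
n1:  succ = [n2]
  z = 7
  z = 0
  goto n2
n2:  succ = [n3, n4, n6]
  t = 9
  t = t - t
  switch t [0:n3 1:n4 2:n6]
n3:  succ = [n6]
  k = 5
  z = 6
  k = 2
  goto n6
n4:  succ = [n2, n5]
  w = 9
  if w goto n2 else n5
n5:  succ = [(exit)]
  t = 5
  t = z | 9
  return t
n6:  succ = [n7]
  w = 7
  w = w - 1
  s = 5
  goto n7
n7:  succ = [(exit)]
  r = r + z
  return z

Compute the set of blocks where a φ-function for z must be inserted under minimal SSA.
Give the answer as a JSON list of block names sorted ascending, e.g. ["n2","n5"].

idom tree: n1←n0 n2←n1 n3←n2 n4←n2 n5←n4 n6←n2 n7←n6
Join-block Dom:
  n2: preds {n1,n4}: {n0,n1} ∩ {n0,n1,n2,n4} = {n0,n1}; idom=n1
  n6: preds {n2,n3}: {n0,n1,n2} ∩ {n0,n1,n2,n3} = {n0,n1,n2}; idom=n2

Frontier:
  n2←n1: walk · to n1
  n2←n4: walk n4→n2 to n1
  n6←n2: walk · to n2
  n6←n3: walk n3 to n2
  DF(n0)=∅
  DF(n1)=∅
  DF(n2)={n2}
  DF(n3)={n6}
  DF(n4)={n2}
  DF(n5)=∅
  DF(n6)=∅
  DF(n7)=∅

φ for z: defs {n0,n1,n3}
  DF⁺ = {n6}

Answer: ["n6"]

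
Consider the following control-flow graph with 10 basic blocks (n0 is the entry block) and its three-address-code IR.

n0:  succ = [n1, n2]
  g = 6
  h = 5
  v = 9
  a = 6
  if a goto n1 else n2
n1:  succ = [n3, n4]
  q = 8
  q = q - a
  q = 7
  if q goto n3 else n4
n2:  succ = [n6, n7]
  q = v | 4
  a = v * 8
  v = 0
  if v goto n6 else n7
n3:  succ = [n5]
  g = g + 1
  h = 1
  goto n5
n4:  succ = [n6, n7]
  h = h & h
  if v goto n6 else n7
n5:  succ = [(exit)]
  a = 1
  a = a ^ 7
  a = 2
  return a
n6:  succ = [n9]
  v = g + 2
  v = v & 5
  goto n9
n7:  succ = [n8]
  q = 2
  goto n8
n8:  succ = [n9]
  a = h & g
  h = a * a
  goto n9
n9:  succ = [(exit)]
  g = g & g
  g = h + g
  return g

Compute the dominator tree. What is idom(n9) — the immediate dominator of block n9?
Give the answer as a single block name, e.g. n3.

Answer: n0

Analysis:
idom tree: n1←n0 n2←n0 n3←n1 n4←n1 n5←n3 n6←n0 n7←n0 n8←n7 n9←n0
Dom at joins:
  n6: preds {n2,n4}: {n0,n2} ∩ {n0,n1,n4} = {n0}; idom=n0
  n7: preds {n2,n4}: {n0,n2} ∩ {n0,n1,n4} = {n0}; idom=n0
  n9: preds {n6,n8}: {n0,n6} ∩ {n0,n7,n8} = {n0}; idom=n0

idom(n9) = n0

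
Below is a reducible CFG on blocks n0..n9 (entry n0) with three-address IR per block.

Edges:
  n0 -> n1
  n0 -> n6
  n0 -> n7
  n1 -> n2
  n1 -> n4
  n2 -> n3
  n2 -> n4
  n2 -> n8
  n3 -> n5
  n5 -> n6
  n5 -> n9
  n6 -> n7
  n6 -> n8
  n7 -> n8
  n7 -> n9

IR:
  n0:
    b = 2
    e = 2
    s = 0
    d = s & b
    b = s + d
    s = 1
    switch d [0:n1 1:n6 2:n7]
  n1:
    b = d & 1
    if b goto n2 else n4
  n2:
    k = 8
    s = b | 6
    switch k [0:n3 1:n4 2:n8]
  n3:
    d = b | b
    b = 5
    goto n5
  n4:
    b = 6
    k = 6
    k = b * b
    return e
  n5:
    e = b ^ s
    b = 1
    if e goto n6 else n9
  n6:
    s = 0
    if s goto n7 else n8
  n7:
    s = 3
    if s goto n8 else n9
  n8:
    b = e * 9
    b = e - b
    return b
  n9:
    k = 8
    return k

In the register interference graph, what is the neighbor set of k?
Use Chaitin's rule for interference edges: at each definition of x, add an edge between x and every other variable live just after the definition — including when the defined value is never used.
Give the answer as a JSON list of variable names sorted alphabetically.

Answer: ["b", "e", "s"]

Working:
Block summaries:
  n0 def {b,d,e,s} use ∅
  n1 def {b} use {d}
  n2 def {k,s} use {b}
  n3 def {b,d} use {b}
  n4 def {b,k} use {e}
  n5 def {b,e} use {b,s}
  n6 def {s} use ∅
  n7 def {s} use ∅
  n8 def {b} use {e}
  n9 def {k} use ∅

Backward fixpoint:
  n0 li=∅ lo={d,e}
  n1 li={d,e} lo={b,e}
  n2 li={b,e} lo={b,e,s}
  n3 li={b,s} lo={b,s}
  n4 li={e} lo=∅
  n5 li={b,s} lo={e}
  n6 li={e} lo={e}
  n7 li={e} lo={e}
  n8 li={e} lo=∅
  n9 li=∅ lo=∅

Conflict graph:
  b — {d,e,k,s}
  d — {b,e,s}
  e — {b,d,k,s}
  k — {b,e,s}
  s — {b,d,e,k}

N(k) = ["b", "e", "s"]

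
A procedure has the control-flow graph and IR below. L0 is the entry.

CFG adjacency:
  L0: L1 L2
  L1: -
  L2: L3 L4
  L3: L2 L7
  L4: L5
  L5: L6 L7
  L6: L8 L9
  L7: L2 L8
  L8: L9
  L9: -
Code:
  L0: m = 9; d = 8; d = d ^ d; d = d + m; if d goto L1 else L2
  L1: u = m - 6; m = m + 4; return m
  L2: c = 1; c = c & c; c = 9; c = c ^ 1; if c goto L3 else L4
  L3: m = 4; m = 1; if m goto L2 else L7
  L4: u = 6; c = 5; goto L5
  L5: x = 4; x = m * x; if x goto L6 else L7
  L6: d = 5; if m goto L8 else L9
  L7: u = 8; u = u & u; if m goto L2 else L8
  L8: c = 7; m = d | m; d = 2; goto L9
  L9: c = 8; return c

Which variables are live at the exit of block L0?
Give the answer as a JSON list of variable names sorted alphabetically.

def/use:
  L0: {d,m} / ∅
  L1: {m,u} / {m}
  L2: {c} / ∅
  L3: {m} / ∅
  L4: {c,u} / ∅
  L5: {x} / {m}
  L6: {d} / {m}
  L7: {u} / {m}
  L8: {c,d,m} / {d,m}
  L9: {c} / ∅

Liveness:
  L0: in=∅ out={d,m}
  L1: in={m} out=∅
  L2: in={d,m} out={d,m}
  L3: in={d} out={d,m}
  L4: in={d,m} out={d,m}
  L5: in={d,m} out={d,m}
  L6: in={m} out={d,m}
  L7: in={d,m} out={d,m}
  L8: in={d,m} out=∅
  L9: in=∅ out=∅

live-out(L0) = ["d", "m"]

Answer: ["d", "m"]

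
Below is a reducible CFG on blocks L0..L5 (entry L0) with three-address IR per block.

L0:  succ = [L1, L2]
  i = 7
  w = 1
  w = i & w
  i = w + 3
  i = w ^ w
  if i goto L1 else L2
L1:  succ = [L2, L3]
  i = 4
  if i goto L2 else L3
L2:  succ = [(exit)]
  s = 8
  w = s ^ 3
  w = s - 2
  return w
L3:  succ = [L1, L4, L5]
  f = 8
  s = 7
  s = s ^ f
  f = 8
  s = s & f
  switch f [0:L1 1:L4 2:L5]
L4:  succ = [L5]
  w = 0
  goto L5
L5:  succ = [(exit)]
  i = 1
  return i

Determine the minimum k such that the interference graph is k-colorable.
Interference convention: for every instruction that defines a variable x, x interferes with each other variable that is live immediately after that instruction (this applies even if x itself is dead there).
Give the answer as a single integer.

Answer: 2

Derivation:
def/use:
  L0 def {i,w} use ∅
  L1 def {i} use ∅
  L2 def {s,w} use ∅
  L3 def {f,s} use ∅
  L4 def {w} use ∅
  L5 def {i} use ∅

Liveness:
  L0: in=∅ out=∅
  L1: in=∅ out=∅
  L2: in=∅ out=∅
  L3: in=∅ out=∅
  L4: in=∅ out=∅
  L5: in=∅ out=∅

Interfere edges:
  f↔{s}
  i↔{w}
  s↔{f,w}
  w↔{i,s}

Registers:
  lower bound: {f,s} mutually conflict ⇒ χ ≥ 2
  2-colouring: c0={i,s}  c1={f,w}
  χ = 2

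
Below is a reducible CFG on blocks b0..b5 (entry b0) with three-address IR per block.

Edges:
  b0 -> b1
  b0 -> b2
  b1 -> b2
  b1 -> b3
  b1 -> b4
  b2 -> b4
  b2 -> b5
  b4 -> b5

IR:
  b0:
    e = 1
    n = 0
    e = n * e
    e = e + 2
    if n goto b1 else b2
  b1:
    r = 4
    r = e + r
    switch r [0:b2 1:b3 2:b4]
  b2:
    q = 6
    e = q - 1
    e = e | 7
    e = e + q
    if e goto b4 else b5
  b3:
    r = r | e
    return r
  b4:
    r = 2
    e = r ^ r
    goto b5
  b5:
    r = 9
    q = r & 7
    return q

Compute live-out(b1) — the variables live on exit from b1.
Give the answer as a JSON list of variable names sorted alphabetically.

Answer: ["e", "r"]

Derivation:
def/use:
  b0: {e,n} / ∅
  b1: {r} / {e}
  b2: {e,q} / ∅
  b3: {r} / {e,r}
  b4: {e,r} / ∅
  b5: {q,r} / ∅

Live sets:
  b0 li=∅ lo={e}
  b1 li={e} lo={e,r}
  b2 li=∅ lo=∅
  b3 li={e,r} lo=∅
  b4 li=∅ lo=∅
  b5 li=∅ lo=∅

live-out(b1) = ["e", "r"]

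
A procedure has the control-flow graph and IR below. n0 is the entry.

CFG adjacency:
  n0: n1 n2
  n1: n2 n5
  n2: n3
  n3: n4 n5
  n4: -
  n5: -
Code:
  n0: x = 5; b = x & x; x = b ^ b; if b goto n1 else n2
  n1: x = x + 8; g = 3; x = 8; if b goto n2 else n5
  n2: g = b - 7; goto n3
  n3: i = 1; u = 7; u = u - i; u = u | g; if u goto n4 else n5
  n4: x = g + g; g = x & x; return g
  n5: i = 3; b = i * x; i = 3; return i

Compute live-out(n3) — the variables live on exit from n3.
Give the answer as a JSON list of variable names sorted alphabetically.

Block summaries:
  n0 def {b,x} use ∅
  n1 def {g,x} use {b,x}
  n2 def {g} use {b}
  n3 def {i,u} use {g}
  n4 def {g,x} use {g}
  n5 def {b,i} use {x}

Backward fixpoint:
  n0: in=∅ out={b,x}
  n1: in={b,x} out={b,x}
  n2: in={b,x} out={g,x}
  n3: in={g,x} out={g,x}
  n4: in={g} out=∅
  n5: in={x} out=∅

live-out(n3) = ["g", "x"]

Answer: ["g", "x"]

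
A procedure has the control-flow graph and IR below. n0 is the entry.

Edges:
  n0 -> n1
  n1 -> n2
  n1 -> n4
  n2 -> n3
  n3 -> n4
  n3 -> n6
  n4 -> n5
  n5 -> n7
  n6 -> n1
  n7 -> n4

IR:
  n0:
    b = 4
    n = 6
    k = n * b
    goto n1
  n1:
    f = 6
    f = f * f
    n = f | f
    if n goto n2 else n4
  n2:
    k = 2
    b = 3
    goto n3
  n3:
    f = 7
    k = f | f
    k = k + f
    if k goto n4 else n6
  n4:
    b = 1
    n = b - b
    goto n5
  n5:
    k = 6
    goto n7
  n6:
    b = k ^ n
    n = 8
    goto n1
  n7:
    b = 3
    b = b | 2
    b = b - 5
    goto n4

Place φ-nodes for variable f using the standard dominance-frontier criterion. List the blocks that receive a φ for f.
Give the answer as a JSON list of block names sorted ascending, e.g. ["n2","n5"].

Answer: ["n1", "n4"]

Analysis:
idom tree: n1←n0 n2←n1 n3←n2 n4←n1 n5←n4 n6←n3 n7←n5
Join-block Dom:
  n1: preds {n0,n6}: {n0} ∩ {n0,n1,n2,n3,n6} = {n0}; idom=n0
  n4: preds {n1,n3,n7}: {n0,n1} ∩ {n0,n1,n2,n3} ∩ {n0,n1,n4,n5,n7} = {n0,n1}; idom=n1

DF derivation:
  n1←n0: walk · to n0
  n1←n6: walk n6→n3→n2→n1 to n0
  n4←n1: walk · to n1
  n4←n3: walk n3→n2 to n1
  n4←n7: walk n7→n5→n4 to n1
  DF(n0)=∅
  DF(n1)={n1}
  DF(n2)={n1,n4}
  DF(n3)={n1,n4}
  DF(n4)={n4}
  DF(n5)={n4}
  DF(n6)={n1}
  DF(n7)={n4}

φ for f: defs {n1,n3}
  DF⁺ = {n1,n4}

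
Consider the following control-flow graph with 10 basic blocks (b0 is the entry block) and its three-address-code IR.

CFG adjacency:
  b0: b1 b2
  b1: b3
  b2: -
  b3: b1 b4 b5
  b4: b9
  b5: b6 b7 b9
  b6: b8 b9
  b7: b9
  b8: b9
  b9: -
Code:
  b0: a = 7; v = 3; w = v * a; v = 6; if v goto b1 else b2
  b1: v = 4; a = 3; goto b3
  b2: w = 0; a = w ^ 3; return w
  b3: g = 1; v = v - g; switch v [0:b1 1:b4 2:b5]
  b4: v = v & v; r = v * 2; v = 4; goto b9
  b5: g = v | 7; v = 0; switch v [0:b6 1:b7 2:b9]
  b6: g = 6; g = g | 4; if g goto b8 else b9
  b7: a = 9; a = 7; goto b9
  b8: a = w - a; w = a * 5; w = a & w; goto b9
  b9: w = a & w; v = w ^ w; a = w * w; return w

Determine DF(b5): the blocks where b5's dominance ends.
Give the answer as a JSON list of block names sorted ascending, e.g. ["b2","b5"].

idom tree: b1←b0 b2←b0 b3←b1 b4←b3 b5←b3 b6←b5 b7←b5 b8←b6 b9←b3
Join-block Dom:
  b1: preds {b0,b3}: {b0} ∩ {b0,b1,b3} = {b0}; idom=b0
  b9: preds {b4,b5,b6,b7,b8}: {b0,b1,b3,b4} ∩ {b0,b1,b3,b5} ∩ {b0,b1,b3,b5,b6} ∩ {b0,b1,b3,b5,b7} ∩ {b0,b1,b3,b5,b6,b8} = {b0,b1,b3}; idom=b3

DF walk-up:
  join b1 pred b0: · stop@b0
  join b1 pred b3: b3→b1 stop@b0
  join b9 pred b4: b4 stop@b3
  join b9 pred b5: b5 stop@b3
  join b9 pred b6: b6→b5 stop@b3
  join b9 pred b7: b7→b5 stop@b3
  join b9 pred b8: b8→b6→b5 stop@b3
  b0 → ∅
  b1 → {b1}
  b2 → ∅
  b3 → {b1}
  b4 → {b9}
  b5 → {b9}
  b6 → {b9}
  b7 → {b9}
  b8 → {b9}
  b9 → ∅

DF(b5) = ["b9"]

Answer: ["b9"]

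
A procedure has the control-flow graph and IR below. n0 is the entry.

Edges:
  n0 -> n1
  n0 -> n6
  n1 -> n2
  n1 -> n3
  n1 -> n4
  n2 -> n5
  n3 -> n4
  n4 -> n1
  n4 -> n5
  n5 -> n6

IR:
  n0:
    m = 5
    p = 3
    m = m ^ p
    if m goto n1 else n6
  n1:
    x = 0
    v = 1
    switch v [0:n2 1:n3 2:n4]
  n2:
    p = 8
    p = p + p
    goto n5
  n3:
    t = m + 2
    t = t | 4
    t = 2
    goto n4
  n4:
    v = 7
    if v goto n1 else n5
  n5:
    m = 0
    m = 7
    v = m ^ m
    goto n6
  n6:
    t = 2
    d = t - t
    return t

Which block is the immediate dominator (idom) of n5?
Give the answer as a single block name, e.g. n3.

idom tree: n1←n0 n2←n1 n3←n1 n4←n1 n5←n1 n6←n0
Dom∩ at merges:
  n1: preds {n0,n4}: {n0} ∩ {n0,n1,n4} = {n0}; idom=n0
  n4: preds {n1,n3}: {n0,n1} ∩ {n0,n1,n3} = {n0,n1}; idom=n1
  n5: preds {n2,n4}: {n0,n1,n2} ∩ {n0,n1,n4} = {n0,n1}; idom=n1
  n6: preds {n0,n5}: {n0} ∩ {n0,n1,n5} = {n0}; idom=n0

idom(n5) = n1

Answer: n1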